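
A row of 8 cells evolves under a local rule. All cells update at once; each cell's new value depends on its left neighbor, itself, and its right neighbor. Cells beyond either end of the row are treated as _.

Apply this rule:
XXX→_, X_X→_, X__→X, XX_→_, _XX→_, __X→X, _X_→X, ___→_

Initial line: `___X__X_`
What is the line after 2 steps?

_X______

__XXXXXX
_X______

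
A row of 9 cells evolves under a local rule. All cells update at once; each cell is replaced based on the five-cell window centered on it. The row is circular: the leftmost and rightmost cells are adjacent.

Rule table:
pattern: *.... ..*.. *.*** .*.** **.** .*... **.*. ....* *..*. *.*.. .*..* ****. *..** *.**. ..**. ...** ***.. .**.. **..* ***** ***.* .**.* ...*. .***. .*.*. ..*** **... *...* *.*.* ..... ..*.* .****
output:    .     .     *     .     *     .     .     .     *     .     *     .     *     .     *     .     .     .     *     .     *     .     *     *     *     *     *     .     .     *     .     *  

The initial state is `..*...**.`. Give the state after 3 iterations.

....*.*.*

.*....*.*
*....*.*.
....*.*.*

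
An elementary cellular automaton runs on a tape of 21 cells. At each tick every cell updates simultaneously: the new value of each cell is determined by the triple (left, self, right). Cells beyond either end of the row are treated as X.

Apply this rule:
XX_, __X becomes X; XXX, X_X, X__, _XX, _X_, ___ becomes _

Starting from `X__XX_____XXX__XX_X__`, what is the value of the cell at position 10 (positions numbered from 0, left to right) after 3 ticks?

X_X_X____X__X_X_X___X
X_______X__X_______X_
X______X__X_______X__
position 10 holds X

X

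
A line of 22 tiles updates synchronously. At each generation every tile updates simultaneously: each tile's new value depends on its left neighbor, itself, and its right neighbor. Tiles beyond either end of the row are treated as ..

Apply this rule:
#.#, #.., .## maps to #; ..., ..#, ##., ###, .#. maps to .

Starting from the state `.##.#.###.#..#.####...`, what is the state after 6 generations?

.#.#.##..#.#..##...#..
..#.##.#..#.#.#.#...#.
...##.#.#..#.#.#.#...#
...#.#.#.#..#.#.#.#...
....#.#.#.#..#.#.#.#..
.....#.#.#.#..#.#.#.#.

.....#.#.#.#..#.#.#.#.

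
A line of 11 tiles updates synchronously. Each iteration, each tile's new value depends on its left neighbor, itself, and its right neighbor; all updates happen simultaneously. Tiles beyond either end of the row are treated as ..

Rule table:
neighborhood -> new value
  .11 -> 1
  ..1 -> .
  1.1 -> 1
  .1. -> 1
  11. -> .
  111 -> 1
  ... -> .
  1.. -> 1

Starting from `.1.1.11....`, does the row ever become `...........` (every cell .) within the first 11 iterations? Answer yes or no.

iteration 1: .11111.1...
iteration 2: .1111.111..
iteration 3: .111.111.1.
iteration 4: .11.111.111
iteration 5: .1.111.111.
iteration 6: .1111.111.1
iteration 7: .111.111.11
iteration 8: .11.111.11.
iteration 9: .1.111.11.1
iteration 10: .1111.11.11
iteration 11: .111.11.11.
iteration 11 is .111.11.11., still not uniform .

no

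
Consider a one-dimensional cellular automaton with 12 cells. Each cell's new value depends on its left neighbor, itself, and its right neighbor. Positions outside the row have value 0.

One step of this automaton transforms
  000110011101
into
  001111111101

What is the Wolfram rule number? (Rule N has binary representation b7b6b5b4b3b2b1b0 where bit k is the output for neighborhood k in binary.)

position 8: 111 → 1  (bit 7 = 1)
position 4: 110 → 1  (bit 6 = 1)
position 10: 101 → 0  (bit 5 = 0)
position 5: 100 → 1  (bit 4 = 1)
position 3: 011 → 1  (bit 3 = 1)
position 11: 010 → 1  (bit 2 = 1)
position 2: 001 → 1  (bit 1 = 1)
position 0: 000 → 0  (bit 0 = 0)
bits b7..b0 = 11011110 = 222

222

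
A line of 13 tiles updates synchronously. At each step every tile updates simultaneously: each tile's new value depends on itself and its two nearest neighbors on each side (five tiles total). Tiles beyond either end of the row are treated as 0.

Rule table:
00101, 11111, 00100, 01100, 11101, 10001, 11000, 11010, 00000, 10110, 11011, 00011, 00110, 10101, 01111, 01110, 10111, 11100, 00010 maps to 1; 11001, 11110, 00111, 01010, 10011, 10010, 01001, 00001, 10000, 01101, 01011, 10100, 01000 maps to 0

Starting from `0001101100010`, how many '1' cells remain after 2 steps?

10

step 1: 1011011111110
step 2: 1010111111011
count of 1: 10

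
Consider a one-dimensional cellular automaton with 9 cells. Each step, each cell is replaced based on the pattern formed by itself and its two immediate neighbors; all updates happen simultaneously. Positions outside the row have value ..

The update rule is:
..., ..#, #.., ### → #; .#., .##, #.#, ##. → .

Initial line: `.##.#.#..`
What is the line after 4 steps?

...##....

#......##
.######..
#.####.##
...##....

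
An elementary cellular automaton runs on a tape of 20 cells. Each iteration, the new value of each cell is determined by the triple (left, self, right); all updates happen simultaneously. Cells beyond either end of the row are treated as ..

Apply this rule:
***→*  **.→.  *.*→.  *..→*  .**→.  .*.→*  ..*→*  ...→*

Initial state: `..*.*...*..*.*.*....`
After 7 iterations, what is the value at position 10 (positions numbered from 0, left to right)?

*

iteration 1: ***.********.*.*****
iteration 2: .*...******..*..***.
iteration 3: *****.****.*****.*.*
iteration 4: .***...**...***..*.*
iteration 5: *.*.***..***.*.***.*
iteration 6: *.*..*.**.*..*..*..*
iteration 7: *.****....**********
position 10 holds *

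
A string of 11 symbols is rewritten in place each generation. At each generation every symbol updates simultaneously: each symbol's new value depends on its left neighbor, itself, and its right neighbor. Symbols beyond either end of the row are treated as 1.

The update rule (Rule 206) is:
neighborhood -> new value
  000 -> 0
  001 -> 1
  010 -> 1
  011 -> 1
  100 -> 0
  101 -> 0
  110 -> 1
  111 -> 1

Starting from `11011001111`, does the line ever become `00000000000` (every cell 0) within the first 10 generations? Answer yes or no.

11011011111
11011011111  (fixed point — unchanged through generation 10)
generation 10 is 11011011111, still not uniform 0

no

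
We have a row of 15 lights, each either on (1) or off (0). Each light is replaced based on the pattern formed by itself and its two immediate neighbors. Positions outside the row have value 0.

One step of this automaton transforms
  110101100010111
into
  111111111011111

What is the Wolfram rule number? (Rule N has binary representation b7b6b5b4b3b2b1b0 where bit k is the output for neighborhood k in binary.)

253

position 13: 111 → 1  (bit 7 = 1)
position 1: 110 → 1  (bit 6 = 1)
position 2: 101 → 1  (bit 5 = 1)
position 7: 100 → 1  (bit 4 = 1)
position 0: 011 → 1  (bit 3 = 1)
position 3: 010 → 1  (bit 2 = 1)
position 9: 001 → 0  (bit 1 = 0)
position 8: 000 → 1  (bit 0 = 1)
bits b7..b0 = 11111101 = 253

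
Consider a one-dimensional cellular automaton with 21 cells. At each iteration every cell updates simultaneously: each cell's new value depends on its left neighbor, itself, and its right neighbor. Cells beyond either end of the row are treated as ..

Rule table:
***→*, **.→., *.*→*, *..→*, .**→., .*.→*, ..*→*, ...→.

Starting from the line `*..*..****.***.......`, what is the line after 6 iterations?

.*.**.**.*.*********.

iteration 1: ******.**.*.*.*......
iteration 2: .****.*..*******.....
iteration 3: *.**.****.*****.*....
iteration 4: **..*.**.*.***.***...
iteration 5: ..****..***.*.*.*.*..
iteration 6: .*.**.**.*.*********.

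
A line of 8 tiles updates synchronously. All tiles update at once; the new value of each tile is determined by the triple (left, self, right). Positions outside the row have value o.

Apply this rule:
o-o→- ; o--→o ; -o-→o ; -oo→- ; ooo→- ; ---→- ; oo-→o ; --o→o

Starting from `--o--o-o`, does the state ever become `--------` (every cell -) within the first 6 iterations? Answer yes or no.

no

iteration 1: oooooo--
iteration 2: -----ooo
iteration 3: o---o---
iteration 4: oo-ooo-o
iteration 5: -o---o--
iteration 6: -oo-oooo
iteration 6 is -oo-oooo, still not uniform -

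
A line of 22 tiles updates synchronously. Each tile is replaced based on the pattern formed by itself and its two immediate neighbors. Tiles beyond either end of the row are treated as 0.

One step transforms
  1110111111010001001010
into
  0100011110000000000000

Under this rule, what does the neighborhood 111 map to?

1

At position 1 the neighborhood is 111; the next row has 1 there.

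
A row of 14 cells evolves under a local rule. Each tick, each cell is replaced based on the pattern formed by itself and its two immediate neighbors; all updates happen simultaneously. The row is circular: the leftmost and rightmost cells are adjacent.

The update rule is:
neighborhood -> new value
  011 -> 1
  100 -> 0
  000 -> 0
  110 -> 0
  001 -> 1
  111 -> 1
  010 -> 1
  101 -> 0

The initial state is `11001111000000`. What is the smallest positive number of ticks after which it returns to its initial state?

14

10011110000001
00111100000011
01111000000110
11110000001100
11100000011001
11000000110011
10000001100111
00000011001111
00000110011110
00001100111100
00011001111000
00110011110000
01100111100000
11001111000000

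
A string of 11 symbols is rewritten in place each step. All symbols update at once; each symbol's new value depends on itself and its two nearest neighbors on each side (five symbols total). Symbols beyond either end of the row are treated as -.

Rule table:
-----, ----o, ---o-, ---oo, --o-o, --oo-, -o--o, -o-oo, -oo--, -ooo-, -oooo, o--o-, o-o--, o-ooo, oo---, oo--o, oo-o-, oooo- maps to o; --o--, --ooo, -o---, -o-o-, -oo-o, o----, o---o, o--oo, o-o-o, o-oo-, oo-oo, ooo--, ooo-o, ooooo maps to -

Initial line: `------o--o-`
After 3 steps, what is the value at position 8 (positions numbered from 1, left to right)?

o

oooooo-oo--
-o--o---oo-
o-oo---oooo
position 8 holds o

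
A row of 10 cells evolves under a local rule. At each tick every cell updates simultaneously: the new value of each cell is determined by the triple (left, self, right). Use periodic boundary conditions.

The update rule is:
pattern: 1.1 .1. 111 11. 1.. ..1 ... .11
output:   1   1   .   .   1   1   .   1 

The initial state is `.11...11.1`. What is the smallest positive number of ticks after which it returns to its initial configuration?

11.1.11.11
..1111.11.
.11...11.1

3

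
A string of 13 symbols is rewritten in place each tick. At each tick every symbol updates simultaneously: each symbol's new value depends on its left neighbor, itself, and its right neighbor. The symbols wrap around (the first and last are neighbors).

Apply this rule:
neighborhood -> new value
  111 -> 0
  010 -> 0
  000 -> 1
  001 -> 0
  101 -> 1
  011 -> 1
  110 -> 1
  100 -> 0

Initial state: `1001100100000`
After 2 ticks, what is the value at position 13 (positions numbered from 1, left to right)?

0001100001110
1101101101010
position 13 holds 0

0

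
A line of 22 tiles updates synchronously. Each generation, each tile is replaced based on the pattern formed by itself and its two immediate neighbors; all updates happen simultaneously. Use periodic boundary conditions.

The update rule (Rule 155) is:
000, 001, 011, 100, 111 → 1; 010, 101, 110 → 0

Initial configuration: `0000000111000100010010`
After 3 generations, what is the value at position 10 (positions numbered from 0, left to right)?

1

1111111110111011101101
1111111100110011001001
1111111011101110110111
position 10 holds 1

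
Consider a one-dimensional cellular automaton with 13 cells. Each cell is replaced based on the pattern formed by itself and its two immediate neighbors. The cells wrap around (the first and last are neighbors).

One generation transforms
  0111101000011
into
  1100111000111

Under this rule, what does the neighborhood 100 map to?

0

At position 7 the neighborhood is 100; the next row has 0 there.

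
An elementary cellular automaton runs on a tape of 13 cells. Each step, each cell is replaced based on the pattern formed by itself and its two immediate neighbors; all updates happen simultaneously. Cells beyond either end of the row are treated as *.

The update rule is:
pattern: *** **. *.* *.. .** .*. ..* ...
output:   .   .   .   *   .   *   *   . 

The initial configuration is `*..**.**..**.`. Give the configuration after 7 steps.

.**.....**...
...*...*..*.*
*.***.*****..
...........**
*.........*..
.*.......****
.**.....*....

.**.....*....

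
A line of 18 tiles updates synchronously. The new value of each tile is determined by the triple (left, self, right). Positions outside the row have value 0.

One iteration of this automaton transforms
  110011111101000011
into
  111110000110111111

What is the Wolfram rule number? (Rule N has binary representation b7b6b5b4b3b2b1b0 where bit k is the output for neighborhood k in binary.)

123

position 5: 111 → 0  (bit 7 = 0)
position 1: 110 → 1  (bit 6 = 1)
position 10: 101 → 1  (bit 5 = 1)
position 2: 100 → 1  (bit 4 = 1)
position 0: 011 → 1  (bit 3 = 1)
position 11: 010 → 0  (bit 2 = 0)
position 3: 001 → 1  (bit 1 = 1)
position 13: 000 → 1  (bit 0 = 1)
bits b7..b0 = 01111011 = 123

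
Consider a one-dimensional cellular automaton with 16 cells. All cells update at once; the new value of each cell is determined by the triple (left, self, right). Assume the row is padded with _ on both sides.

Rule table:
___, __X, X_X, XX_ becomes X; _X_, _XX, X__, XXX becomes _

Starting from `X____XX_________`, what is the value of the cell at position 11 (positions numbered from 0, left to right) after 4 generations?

__XXX_X_XXXXXXXX
XX__XX_X_______X
_X_X_XX__XXXXXX_
X_X_X_X_X_____X_
position 11 holds _

_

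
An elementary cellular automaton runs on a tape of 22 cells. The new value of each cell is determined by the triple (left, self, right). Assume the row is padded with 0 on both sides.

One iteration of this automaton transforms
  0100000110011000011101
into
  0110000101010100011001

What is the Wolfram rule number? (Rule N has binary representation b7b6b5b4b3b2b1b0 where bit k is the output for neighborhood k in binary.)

156

position 18: 111 → 1  (bit 7 = 1)
position 8: 110 → 0  (bit 6 = 0)
position 20: 101 → 0  (bit 5 = 0)
position 2: 100 → 1  (bit 4 = 1)
position 7: 011 → 1  (bit 3 = 1)
position 1: 010 → 1  (bit 2 = 1)
position 0: 001 → 0  (bit 1 = 0)
position 3: 000 → 0  (bit 0 = 0)
bits b7..b0 = 10011100 = 156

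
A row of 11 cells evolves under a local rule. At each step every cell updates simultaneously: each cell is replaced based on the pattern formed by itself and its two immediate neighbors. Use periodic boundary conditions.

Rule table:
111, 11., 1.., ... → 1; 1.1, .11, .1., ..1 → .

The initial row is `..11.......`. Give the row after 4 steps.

1111..11111

1..11111111
11..1111111
111..111111
1111..11111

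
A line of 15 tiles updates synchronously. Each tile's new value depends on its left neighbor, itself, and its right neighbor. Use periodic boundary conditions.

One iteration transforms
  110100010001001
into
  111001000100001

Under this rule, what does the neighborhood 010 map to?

0

At position 3 the neighborhood is 010; the next row has 0 there.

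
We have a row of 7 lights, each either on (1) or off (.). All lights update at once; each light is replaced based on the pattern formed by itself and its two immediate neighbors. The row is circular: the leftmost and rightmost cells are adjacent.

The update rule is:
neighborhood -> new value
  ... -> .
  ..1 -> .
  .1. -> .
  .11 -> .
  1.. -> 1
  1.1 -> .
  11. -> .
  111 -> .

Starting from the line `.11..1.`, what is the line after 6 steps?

.1..1..

...1..1
1...1..
.1...1.
..1...1
1..1...
.1..1..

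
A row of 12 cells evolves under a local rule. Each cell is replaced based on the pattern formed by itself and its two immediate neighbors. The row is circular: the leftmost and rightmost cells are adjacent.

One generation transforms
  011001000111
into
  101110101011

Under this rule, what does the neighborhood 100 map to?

At position 3 the neighborhood is 100; the next row has 1 there.

1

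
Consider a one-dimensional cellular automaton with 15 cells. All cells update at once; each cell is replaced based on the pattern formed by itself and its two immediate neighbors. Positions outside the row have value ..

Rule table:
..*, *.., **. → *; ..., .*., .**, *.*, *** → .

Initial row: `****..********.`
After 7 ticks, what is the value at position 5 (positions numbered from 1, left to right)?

...***.......**
..*..**.....*.*
.*.**.**...*...
*...*..**.*.*..
.*.*.**.*....*.
*.....*..*..*.*
.*...*.**.**...
position 5 holds .

.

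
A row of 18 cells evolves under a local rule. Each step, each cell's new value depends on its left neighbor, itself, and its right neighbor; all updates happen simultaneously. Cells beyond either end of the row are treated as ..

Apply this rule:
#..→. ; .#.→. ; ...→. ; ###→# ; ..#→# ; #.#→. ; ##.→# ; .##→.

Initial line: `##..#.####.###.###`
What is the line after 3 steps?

.....#...#........

.#.#...###..##..##
#.....#.##.#.#.#.#
.....#...#........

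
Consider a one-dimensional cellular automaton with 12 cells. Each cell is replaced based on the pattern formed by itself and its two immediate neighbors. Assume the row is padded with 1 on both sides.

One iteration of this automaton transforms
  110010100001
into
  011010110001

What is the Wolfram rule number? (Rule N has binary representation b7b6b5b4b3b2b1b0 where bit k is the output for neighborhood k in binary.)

position 0: 111 → 0  (bit 7 = 0)
position 1: 110 → 1  (bit 6 = 1)
position 5: 101 → 0  (bit 5 = 0)
position 2: 100 → 1  (bit 4 = 1)
position 11: 011 → 1  (bit 3 = 1)
position 4: 010 → 1  (bit 2 = 1)
position 3: 001 → 0  (bit 1 = 0)
position 8: 000 → 0  (bit 0 = 0)
bits b7..b0 = 01011100 = 92

92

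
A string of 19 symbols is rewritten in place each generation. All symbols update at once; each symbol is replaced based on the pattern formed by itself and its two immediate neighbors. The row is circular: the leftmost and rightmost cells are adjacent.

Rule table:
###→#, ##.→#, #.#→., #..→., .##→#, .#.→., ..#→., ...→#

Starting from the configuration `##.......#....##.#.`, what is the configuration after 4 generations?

##.#####...##.##...
##.#####.#.##.##.#.
##.#####...##.##...  (repeats generation 1; period 2)
generation 4: ##.#####.#.##.##.#.

##.#####.#.##.##.#.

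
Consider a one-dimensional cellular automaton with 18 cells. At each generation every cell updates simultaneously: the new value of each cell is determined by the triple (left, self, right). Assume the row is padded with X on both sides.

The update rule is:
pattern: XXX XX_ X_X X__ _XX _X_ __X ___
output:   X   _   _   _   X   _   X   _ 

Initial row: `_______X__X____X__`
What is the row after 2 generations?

_____X__X____X__XX

______X__X____X__X
_____X__X____X__XX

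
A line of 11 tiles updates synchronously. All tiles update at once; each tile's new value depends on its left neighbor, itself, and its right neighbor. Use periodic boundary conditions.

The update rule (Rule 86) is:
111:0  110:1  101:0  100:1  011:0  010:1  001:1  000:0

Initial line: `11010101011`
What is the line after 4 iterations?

01010101000
11010101100
01010100111
01010111001

01010111001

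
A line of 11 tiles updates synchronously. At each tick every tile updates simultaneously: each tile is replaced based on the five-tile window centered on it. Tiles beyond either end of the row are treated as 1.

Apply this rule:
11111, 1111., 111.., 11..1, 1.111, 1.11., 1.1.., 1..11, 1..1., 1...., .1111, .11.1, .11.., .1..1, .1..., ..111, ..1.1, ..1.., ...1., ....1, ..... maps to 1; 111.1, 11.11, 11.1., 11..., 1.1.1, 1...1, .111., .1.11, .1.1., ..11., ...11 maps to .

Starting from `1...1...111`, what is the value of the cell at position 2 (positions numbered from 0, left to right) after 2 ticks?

1

1..111..111
1111.111111
position 2 holds 1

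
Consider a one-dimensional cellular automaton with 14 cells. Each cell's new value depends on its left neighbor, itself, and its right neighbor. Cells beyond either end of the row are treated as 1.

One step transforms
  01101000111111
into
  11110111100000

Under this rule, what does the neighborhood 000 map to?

At position 6 the neighborhood is 000; the next row has 1 there.

1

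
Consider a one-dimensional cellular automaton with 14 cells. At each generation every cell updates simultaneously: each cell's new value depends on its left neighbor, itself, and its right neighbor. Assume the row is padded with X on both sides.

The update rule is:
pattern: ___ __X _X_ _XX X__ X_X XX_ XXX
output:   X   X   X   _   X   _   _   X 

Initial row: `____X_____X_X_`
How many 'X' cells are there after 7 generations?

XXXXXXXXXXX_X_
XXXXXXXXXX__X_
XXXXXXXXX_XXX_
XXXXXXXX___X__
XXXXXXX_XXXXXX
XXXXXX___XXXXX
XXXXX_XXX_XXXX
count of X: 12

12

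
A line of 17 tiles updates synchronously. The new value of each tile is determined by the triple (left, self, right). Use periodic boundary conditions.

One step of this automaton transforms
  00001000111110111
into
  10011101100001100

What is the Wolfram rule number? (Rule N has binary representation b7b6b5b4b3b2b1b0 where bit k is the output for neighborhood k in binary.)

position 9: 111 → 0  (bit 7 = 0)
position 12: 110 → 0  (bit 6 = 0)
position 13: 101 → 1  (bit 5 = 1)
position 0: 100 → 1  (bit 4 = 1)
position 8: 011 → 1  (bit 3 = 1)
position 4: 010 → 1  (bit 2 = 1)
position 3: 001 → 1  (bit 1 = 1)
position 1: 000 → 0  (bit 0 = 0)
bits b7..b0 = 00111110 = 62

62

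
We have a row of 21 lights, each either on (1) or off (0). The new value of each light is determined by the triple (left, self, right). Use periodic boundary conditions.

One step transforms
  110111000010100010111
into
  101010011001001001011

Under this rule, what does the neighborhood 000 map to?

At position 7 the neighborhood is 000; the next row has 1 there.

1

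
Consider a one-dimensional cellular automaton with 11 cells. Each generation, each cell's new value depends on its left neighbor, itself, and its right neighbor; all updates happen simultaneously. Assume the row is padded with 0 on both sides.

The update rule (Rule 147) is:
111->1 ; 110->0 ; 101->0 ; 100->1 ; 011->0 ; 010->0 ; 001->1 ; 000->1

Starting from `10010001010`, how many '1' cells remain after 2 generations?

generation 1: 01101110001
generation 2: 10000101110
count of 1: 5

5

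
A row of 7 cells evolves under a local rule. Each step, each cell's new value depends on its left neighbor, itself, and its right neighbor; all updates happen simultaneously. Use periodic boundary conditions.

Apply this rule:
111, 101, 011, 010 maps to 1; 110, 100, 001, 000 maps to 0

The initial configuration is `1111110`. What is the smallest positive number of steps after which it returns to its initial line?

1111101
1111011
1110111
1101111
1011111
0111111
1111110

7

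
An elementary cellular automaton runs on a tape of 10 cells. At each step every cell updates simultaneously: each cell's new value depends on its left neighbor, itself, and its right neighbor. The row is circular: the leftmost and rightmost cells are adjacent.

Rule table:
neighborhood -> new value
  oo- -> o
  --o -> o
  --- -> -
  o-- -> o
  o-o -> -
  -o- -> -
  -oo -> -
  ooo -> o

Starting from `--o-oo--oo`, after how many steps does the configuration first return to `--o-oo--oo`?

step 1: oo---ooo-o
step 2: ooo-o-oo--
step 3: -oo----ooo
step 4: --oo--o-oo
step 5: oo-ooo---o
step 6: oo--ooo-o-
step 7: -ooo-oo---
step 8: o-oo--oo--
step 9: ---ooo-ooo
step 10: o-o-oo--oo
step 11: o----ooo-o
step 12: oo--o-oo--
step 13: -ooo---ooo
step 14: --ooo-o-oo
step 15: oo-oo----o
step 16: oo--oo--o-
step 17: -ooo-ooo--
step 18: o-oo--ooo-
step 19: ---ooo-oo-
step 20: --o-oo--oo

20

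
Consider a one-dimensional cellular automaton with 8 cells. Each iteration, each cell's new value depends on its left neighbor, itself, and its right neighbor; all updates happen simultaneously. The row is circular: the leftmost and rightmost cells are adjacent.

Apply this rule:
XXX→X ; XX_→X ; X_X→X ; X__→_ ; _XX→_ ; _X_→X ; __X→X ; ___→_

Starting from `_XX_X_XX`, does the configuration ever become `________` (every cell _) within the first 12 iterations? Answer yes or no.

X_XXXX_X
XX_XXXX_
_XX_XXXX
X_XX_XXX
XX_XX_XX
XXX_XX_X
XXXX_XX_
_XXXX_XX
X_XXXX_X  (repeats iteration 1; period 8)
iteration 12: X_XX_XXX
iteration 12 is X_XX_XXX, still not uniform _

no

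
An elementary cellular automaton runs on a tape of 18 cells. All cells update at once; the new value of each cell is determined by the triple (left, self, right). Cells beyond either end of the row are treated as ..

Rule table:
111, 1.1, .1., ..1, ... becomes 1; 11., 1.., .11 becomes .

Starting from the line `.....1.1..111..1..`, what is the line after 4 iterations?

iteration 1: 11111111.1.1..11.1
iteration 2: .111111.1111.1..11
iteration 3: 1.1111.1.11.11.1..
iteration 4: 11.11.111..1..11.1

11.11.111..1..11.1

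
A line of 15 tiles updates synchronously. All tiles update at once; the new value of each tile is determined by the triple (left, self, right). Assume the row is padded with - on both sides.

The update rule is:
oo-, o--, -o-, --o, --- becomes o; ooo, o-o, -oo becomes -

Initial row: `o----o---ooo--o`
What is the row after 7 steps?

step 1: ooooooooo--oooo
step 2: --------ooo---o
step 3: oooooooo--ooooo
step 4: -------ooo----o
step 5: ooooooo--oooooo
step 6: ------ooo-----o
step 7: oooooo--ooooooo

oooooo--ooooooo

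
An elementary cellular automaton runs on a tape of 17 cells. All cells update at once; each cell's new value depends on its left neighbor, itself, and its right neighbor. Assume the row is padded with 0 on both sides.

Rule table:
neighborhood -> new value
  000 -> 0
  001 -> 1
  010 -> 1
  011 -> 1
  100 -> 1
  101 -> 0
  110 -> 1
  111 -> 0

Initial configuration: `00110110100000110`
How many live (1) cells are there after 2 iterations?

11

01110110110001111
11010110111011001
count of 1: 11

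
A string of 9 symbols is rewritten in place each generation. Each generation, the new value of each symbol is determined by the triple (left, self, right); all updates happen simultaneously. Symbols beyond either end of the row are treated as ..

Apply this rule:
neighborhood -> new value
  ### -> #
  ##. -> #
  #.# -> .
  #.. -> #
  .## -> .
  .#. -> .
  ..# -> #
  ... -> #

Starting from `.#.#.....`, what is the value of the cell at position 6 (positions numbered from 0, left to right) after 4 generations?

generation 1: #...#####
generation 2: .###.####
generation 3: #.##..###
generation 4: ...###.##
position 6 holds .

.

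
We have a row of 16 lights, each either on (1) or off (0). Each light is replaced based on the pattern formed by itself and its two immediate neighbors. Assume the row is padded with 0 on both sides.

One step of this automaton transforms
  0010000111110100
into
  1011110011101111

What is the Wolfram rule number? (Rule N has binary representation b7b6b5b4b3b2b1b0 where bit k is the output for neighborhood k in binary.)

position 8: 111 → 1  (bit 7 = 1)
position 11: 110 → 0  (bit 6 = 0)
position 12: 101 → 1  (bit 5 = 1)
position 3: 100 → 1  (bit 4 = 1)
position 7: 011 → 0  (bit 3 = 0)
position 2: 010 → 1  (bit 2 = 1)
position 1: 001 → 0  (bit 1 = 0)
position 0: 000 → 1  (bit 0 = 1)
bits b7..b0 = 10110101 = 181

181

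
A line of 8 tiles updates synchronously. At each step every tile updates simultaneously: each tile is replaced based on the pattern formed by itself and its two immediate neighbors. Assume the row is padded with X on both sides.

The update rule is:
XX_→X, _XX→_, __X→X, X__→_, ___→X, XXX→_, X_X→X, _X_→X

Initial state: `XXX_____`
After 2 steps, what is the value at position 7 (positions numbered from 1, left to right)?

_

step 1: __X_XXXX
step 2: _XXX____
position 7 holds _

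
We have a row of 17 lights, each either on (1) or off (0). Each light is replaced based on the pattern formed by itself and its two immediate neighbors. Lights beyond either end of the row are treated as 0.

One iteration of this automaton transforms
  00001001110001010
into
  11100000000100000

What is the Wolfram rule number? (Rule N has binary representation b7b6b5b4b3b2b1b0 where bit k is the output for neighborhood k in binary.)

1

position 8: 111 → 0  (bit 7 = 0)
position 9: 110 → 0  (bit 6 = 0)
position 14: 101 → 0  (bit 5 = 0)
position 5: 100 → 0  (bit 4 = 0)
position 7: 011 → 0  (bit 3 = 0)
position 4: 010 → 0  (bit 2 = 0)
position 3: 001 → 0  (bit 1 = 0)
position 0: 000 → 1  (bit 0 = 1)
bits b7..b0 = 00000001 = 1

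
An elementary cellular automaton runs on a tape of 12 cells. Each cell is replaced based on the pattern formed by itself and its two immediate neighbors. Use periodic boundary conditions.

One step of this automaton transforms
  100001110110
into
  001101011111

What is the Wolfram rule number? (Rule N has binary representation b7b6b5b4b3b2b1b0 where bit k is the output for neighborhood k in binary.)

position 6: 111 → 0  (bit 7 = 0)
position 7: 110 → 1  (bit 6 = 1)
position 8: 101 → 1  (bit 5 = 1)
position 1: 100 → 0  (bit 4 = 0)
position 5: 011 → 1  (bit 3 = 1)
position 0: 010 → 0  (bit 2 = 0)
position 4: 001 → 0  (bit 1 = 0)
position 2: 000 → 1  (bit 0 = 1)
bits b7..b0 = 01101001 = 105

105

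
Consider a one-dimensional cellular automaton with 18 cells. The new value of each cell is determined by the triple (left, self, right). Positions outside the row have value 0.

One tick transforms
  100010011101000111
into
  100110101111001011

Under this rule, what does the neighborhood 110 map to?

1

At position 9 the neighborhood is 110; the next row has 1 there.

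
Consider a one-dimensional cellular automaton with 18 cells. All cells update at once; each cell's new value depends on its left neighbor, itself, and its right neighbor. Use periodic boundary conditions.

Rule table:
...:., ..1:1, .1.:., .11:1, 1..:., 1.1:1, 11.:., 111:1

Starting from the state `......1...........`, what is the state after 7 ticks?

.................1

.....1............
....1.............
...1..............
..1...............
.1................
1.................
.................1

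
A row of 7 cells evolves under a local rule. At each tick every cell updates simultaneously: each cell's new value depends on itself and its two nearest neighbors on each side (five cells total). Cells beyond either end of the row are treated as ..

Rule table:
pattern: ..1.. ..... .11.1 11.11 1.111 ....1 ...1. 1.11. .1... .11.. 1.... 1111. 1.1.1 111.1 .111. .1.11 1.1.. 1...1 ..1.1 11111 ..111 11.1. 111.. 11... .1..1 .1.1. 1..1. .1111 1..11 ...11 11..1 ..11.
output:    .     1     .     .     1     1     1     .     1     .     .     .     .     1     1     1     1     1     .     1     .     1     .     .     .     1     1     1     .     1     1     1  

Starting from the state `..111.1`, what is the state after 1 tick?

11.1111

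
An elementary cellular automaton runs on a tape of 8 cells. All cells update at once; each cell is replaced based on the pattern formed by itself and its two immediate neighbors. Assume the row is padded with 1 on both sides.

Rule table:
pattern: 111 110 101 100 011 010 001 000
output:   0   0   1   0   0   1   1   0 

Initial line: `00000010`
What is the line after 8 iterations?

00100010

iteration 1: 00000111
iteration 2: 00001000
iteration 3: 00011001
iteration 4: 00100010
iteration 5: 01100111
iteration 6: 10001000
iteration 7: 00011001  (repeats iteration 3; period 4)
iteration 8: 00100010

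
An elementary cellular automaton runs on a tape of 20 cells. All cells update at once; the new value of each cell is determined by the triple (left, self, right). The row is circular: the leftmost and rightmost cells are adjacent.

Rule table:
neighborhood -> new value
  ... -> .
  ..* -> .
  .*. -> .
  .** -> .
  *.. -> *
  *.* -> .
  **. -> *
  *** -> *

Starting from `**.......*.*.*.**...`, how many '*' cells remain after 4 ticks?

4

.**.............**..
..**.............**.
...**.............**
*...**.............*
count of *: 4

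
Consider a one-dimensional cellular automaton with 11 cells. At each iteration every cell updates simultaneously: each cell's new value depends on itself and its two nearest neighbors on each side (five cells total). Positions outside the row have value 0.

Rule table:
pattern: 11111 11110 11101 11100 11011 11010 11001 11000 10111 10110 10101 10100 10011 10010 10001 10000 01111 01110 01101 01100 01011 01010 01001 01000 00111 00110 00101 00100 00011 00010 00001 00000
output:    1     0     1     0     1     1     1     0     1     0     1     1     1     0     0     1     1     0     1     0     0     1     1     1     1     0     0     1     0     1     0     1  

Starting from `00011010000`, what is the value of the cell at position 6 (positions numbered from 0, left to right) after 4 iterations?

0

10001111111
11001111100
00111110001
00111000011
position 6 holds 0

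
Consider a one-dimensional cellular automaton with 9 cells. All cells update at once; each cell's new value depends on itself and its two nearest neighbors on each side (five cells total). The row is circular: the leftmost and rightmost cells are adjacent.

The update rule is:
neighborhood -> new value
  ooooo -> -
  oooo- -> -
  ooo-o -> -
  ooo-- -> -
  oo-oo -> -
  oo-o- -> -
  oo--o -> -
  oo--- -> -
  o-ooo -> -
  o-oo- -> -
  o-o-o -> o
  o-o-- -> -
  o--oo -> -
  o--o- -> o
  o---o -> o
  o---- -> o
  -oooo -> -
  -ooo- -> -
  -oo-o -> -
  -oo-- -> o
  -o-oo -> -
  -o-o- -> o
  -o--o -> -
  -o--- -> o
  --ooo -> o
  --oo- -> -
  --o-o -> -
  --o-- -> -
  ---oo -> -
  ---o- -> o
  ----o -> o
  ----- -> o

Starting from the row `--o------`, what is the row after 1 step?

oo-oooooo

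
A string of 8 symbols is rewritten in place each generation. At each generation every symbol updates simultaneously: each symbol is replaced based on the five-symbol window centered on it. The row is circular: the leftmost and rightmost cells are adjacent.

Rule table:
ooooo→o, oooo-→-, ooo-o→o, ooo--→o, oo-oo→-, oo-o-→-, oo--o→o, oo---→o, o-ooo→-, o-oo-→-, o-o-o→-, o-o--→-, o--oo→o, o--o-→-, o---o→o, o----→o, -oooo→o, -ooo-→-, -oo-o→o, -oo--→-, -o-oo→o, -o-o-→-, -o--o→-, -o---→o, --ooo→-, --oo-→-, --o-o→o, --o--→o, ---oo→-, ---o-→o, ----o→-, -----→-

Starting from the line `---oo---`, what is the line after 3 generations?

-----oo-
o------o
-oo-----

-oo-----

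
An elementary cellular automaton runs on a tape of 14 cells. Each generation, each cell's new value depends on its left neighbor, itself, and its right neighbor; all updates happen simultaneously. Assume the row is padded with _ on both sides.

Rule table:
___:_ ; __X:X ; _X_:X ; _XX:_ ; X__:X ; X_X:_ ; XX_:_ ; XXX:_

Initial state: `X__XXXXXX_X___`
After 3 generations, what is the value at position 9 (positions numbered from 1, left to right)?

generation 1: XXX_______XX__
generation 2: ___X_____X__X_
generation 3: __XXX___XXXXXX
position 9 holds X

X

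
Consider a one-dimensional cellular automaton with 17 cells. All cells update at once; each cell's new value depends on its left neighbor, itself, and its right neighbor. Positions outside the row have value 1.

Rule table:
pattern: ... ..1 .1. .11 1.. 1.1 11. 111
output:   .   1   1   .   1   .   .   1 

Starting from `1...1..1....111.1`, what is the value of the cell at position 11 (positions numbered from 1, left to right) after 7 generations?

.

generation 1: .1.111111..1.1...
generation 2: .1..1111.111.11.1
generation 3: .111.11...1......
generation 4: ..1....1.111....1
generation 5: 1111..11..1.1..1.
generation 6: 111.11..111.1111.
generation 7: 11....11.1...11..
position 11 holds .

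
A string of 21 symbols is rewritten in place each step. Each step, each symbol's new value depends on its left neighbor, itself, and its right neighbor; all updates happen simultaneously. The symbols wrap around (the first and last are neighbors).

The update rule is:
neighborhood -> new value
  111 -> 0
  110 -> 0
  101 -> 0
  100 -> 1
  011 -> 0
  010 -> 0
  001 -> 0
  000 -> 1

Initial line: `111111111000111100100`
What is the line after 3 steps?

000000001100000100100

step 1: 000000000110000010010
step 2: 111111110001111001001
step 3: 000000001100000100100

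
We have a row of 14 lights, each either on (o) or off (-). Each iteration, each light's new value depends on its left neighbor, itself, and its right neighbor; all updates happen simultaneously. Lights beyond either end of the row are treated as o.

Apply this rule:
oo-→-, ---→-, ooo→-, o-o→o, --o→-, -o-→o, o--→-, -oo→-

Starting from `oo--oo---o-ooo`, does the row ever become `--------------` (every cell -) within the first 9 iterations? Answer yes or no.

---------oo---
--------------
all cells are - at iteration 2

yes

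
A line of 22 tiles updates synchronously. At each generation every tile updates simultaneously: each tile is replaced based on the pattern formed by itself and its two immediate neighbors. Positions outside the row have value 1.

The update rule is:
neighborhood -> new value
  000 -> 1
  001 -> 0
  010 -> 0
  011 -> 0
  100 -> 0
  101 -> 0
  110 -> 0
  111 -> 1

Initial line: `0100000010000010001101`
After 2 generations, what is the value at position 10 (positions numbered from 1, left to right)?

0

generation 1: 0001111000111000100000
generation 2: 0100110010010010001110
position 10 holds 0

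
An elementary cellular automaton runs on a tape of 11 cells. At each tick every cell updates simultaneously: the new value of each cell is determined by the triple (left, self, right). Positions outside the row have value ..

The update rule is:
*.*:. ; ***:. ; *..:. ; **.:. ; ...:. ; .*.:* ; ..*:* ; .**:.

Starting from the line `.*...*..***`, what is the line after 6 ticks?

tick 1: **..**.*...
tick 2: ...*...*...
tick 3: ..**..**...
tick 4: .*...*.....
tick 5: **..**.....
tick 6: ...*.......

...*.......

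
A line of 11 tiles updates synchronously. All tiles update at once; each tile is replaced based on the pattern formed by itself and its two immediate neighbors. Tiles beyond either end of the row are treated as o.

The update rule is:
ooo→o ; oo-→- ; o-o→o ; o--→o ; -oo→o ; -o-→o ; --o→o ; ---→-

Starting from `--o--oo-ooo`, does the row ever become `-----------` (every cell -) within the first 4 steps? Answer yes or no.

no

oooooo-oooo
ooooo-ooooo
oooo-oooooo
ooo-ooooooo
step 4 is ooo-ooooooo, still not uniform -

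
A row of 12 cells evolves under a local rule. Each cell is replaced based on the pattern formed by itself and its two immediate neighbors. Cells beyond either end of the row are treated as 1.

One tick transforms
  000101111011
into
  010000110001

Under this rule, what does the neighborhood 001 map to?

0

At position 2 the neighborhood is 001; the next row has 0 there.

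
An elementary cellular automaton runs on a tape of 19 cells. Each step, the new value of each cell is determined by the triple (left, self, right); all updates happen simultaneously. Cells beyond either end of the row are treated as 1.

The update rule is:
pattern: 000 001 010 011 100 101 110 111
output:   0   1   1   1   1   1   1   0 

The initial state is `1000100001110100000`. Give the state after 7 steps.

1101101101111111000

1101110011011110001
0111011111110011011
1101110000011111110
0111011000110000011
1101111101111000110
0111000111001101111
1101101101111111000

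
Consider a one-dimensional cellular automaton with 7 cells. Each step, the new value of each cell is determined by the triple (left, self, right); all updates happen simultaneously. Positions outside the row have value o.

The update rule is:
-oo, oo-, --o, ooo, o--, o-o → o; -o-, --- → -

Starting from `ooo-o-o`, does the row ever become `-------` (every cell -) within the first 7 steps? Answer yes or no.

oooo-oo
ooooooo
ooooooo  (fixed point — unchanged through step 7)
step 7 is ooooooo, still not uniform -

no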